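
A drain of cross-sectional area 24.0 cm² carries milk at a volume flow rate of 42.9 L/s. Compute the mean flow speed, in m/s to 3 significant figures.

Q = 42.9 L/s = 0.0429 m³/s.
v = Q/A = 0.0429 / 0.00240 = 17.9 m/s.

17.9 m/s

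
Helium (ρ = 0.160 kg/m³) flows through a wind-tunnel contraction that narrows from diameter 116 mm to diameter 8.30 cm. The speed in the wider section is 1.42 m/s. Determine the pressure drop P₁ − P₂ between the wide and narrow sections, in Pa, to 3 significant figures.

ΔP ≈ 0.454 Pa

By continuity, v₂ = v₁·A₁/A₂ = 1.42·(106/54.1) = 2.77 m/s.
The pipe is horizontal, so Bernoulli reduces to P₁ + ½ρv₁² = P₂ + ½ρv₂².
P₁ − P₂ = ½·0.160·(2.77² − 1.42²) = ½·0.160·5.68 = 0.454 Pa.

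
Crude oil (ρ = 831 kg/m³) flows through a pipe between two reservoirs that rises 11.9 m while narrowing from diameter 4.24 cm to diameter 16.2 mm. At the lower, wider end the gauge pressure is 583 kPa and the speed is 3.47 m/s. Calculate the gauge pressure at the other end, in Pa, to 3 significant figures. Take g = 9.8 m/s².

Continuity gives A₁v₁ = A₂v₂, so v₂ = (14.1 cm²)/(2.06 cm²) × 3.47 m/s = 23.8 m/s.
Applying Bernoulli between the two ends and solving for P₂: P₂ = P₁ + ½ρ(v₁² − v₂²) − ρgΔh.
P₂ = 583000 + ½·831·(3.47² − 23.8²) − 831·9.8·(+11.9) = 583000 + (-230000) − (96900) = 256000 Pa.

P₂ = 256000 Pa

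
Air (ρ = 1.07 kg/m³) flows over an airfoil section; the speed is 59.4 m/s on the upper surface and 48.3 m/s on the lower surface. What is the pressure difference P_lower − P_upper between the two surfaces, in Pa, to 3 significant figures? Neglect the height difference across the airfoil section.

Bernoulli (same height): P_lower − P_upper = ½ρ(v_upper² − v_lower²).
ΔP = ½·1.07·(59.4² − 48.3²) = 640 Pa.

ΔP = 640 Pa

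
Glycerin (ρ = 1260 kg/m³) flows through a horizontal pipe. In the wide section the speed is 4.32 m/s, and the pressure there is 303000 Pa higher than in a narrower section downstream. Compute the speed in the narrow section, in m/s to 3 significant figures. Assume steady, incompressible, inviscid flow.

Horizontal Bernoulli: P₁ + ½ρv₁² = P₂ + ½ρv₂², so v₂² = v₁² + 2(P₁ − P₂)/ρ.
v₂ = √(4.32² + 2·303000/1260) = √(18.7 + 481) = 22.4 m/s.

22.4 m/s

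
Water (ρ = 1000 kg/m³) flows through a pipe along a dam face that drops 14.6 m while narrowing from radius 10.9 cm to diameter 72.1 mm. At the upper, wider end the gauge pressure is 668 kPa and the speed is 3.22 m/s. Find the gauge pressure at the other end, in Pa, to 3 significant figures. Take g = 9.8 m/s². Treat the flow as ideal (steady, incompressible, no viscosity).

Mass conservation (A₁v₁ = A₂v₂) gives v₂ = 3.22 × 373/40.8 = 29.4 m/s.
Applying Bernoulli between the two ends and solving for P₂: P₂ = P₁ + ½ρ(v₁² − v₂²) − ρgΔh.
P₂ = 668000 + ½·1000·(3.22² − 29.4²) − 1000·9.8·(−14.6) = 668000 + (-428000) − (-143000) = 383000 Pa.

P₂ ≈ 383000 Pa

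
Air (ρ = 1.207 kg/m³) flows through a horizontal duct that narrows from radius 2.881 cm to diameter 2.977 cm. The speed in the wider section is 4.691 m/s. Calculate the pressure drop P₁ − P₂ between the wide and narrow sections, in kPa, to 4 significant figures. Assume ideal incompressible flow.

0.1731 kPa

Continuity gives A₁v₁ = A₂v₂, so v₂ = (26.08 cm²)/(6.961 cm²) × 4.691 m/s = 17.57 m/s.
With no height change, Bernoulli's equation is P₁ + ½ρv₁² = P₂ + ½ρv₂².
P₁ − P₂ = ½·1.207·(17.57² − 4.691²) = ½·1.207·286.8 = 173.1 Pa.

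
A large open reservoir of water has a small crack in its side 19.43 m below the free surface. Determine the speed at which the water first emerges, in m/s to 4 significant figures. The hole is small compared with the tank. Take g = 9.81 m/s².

v ≈ 19.52 m/s

Bernoulli from surface to hole (P equal, v_surface ≈ 0): v = √(2gh) = √(2×9.81×19.43) = 19.52 m/s.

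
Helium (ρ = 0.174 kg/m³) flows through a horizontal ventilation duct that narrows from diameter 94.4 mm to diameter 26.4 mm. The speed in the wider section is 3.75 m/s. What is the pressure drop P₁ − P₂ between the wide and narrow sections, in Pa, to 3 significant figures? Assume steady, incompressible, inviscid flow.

The volume flow rate is constant, so v₂ = (A₁/A₂)v₁ = (70.0/5.47)·3.75 = 47.9 m/s.
The pipe is horizontal, so Bernoulli reduces to P₁ + ½ρv₁² = P₂ + ½ρv₂².
P₁ − P₂ = ½·0.174·(47.9² − 3.75²) = ½·0.174·2280 = 199 Pa.

199 Pa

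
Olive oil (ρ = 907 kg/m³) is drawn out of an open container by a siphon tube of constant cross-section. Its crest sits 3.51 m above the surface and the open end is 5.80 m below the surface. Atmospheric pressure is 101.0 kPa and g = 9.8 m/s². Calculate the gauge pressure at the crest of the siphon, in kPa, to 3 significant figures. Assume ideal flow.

P_gauge ≈ -82.8 kPa

Bernoulli surface→outlet gives ½v² = g·h_out, so v = √(2·9.8·5.80) = 10.7 m/s.
With constant cross-section the crest speed equals v; applying Bernoulli from the surface up to the crest, P_top = P_atm − ½ρv² − ρg·h_top.
P_top = 101000 − ½·907·10.7² − 907·9.8·3.51 = 18200 Pa. So P_gauge = P_top − P_atm = -82800 Pa.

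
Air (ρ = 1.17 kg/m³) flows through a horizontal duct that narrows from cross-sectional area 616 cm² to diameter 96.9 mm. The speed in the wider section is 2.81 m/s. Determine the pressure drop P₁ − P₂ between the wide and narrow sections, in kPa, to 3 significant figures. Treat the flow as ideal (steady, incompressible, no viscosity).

ΔP ≈ 0.318 kPa

Mass conservation (A₁v₁ = A₂v₂) gives v₂ = 2.81 × 616/73.7 = 23.5 m/s.
With no height change, Bernoulli's equation is P₁ + ½ρv₁² = P₂ + ½ρv₂².
P₁ − P₂ = ½·1.17·(23.5² − 2.81²) = ½·1.17·543 = 318 Pa.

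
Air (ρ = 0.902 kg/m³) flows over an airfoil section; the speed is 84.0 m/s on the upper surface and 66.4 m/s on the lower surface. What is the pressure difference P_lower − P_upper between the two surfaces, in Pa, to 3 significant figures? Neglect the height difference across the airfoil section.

ΔP = 1190 Pa

The pressure is lower where the speed is higher: ΔP = ½ρ(v_up² − v_low²).
ΔP = ½·0.902·(84.0² − 66.4²) = 1190 Pa.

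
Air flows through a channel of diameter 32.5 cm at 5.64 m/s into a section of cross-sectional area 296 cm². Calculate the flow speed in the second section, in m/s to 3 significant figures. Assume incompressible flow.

Mass conservation (A₁v₁ = A₂v₂) gives v₂ = 5.64 × 830/296 = 15.8 m/s.

v₂ = 15.8 m/s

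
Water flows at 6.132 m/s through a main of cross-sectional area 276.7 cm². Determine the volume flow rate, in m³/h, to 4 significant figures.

Q = A·v = 0.02767 m² × 6.132 m/s = 0.1697 m³/s.
Converting: 0.1697 m³/s × 3600 = 610.8 m³/h.

Q ≈ 610.8 m³/h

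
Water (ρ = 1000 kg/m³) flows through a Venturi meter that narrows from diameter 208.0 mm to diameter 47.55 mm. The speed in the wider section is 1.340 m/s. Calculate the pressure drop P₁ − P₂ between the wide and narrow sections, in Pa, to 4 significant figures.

The volume flow rate is constant, so v₂ = (A₁/A₂)v₁ = (339.8/17.76)·1.340 = 25.64 m/s.
The pipe is horizontal, so Bernoulli reduces to P₁ + ½ρv₁² = P₂ + ½ρv₂².
P₁ − P₂ = ½·1000·(25.64² − 1.340²) = ½·1000·655.7 = 327800 Pa.

ΔP ≈ 327800 Pa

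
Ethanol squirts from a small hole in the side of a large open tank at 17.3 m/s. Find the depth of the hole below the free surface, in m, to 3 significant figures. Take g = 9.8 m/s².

h ≈ 15.3 m

Inverting v = √(2gh) gives h = v² / 2g.
h = 17.3²/(2·9.8) = 299/19.60 = 15.3 m.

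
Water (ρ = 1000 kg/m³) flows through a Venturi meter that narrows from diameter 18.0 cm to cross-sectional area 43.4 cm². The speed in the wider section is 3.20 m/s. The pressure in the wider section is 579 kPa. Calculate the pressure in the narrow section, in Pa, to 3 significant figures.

P₂ ≈ 408000 Pa

The volume flow rate is constant, so v₂ = (A₁/A₂)v₁ = (254/43.4)·3.20 = 18.8 m/s.
Bernoulli (h₁ = h₂): P₁ − P₂ = ½ρ(v₂² − v₁²).
P₂ = P₁ − ½ρ(v₂² − v₁²) = 579000 − ½·1000·(18.8² − 3.20²) = 579000 − 171000 = 408000 Pa.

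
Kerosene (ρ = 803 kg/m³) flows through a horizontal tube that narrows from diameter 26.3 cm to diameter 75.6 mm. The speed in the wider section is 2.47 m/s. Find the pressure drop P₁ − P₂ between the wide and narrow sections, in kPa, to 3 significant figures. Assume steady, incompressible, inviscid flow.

ΔP = 356 kPa

Mass conservation (A₁v₁ = A₂v₂) gives v₂ = 2.47 × 543/44.9 = 29.9 m/s.
The pipe is horizontal, so Bernoulli reduces to P₁ + ½ρv₁² = P₂ + ½ρv₂².
P₁ − P₂ = ½·803·(29.9² − 2.47²) = ½·803·887 = 356000 Pa.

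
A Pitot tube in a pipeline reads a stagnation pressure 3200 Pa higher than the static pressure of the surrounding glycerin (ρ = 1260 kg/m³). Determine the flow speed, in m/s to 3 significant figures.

2.25 m/s

Bernoulli between the free stream and the stagnation point: ½ρv² = P_stag − P_static.
v = √(2ΔP/ρ) = √(2·3200/1260) = 2.25 m/s.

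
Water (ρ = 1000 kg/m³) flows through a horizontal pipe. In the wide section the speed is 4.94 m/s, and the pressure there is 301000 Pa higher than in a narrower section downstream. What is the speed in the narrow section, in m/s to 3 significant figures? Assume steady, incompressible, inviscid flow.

v₂ ≈ 25.0 m/s

Along the level pipe P + ½ρv² is conserved, hence v₂² = v₁² + 2(P₁ − P₂)/ρ.
v₂ = √(4.94² + 2·301000/1000) = √(24.4 + 602) = 25.0 m/s.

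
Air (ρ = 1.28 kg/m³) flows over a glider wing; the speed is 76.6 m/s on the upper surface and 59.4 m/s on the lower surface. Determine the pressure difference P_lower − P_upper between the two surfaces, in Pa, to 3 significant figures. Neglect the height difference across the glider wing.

With negligible Δh, P + ½ρv² is constant, so P_low − P_up = ½ρ(v_up² − v_low²).
ΔP = ½·1.28·(76.6² − 59.4²) = 1500 Pa.

ΔP ≈ 1500 Pa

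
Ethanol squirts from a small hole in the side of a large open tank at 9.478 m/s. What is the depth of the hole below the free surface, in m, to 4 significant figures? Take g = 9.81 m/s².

h ≈ 4.579 m

For a small hole in a large open tank, ½v² = gh, giving h = v²/(2g).
h = 9.478²/(2·9.81) = 89.83/19.62 = 4.579 m.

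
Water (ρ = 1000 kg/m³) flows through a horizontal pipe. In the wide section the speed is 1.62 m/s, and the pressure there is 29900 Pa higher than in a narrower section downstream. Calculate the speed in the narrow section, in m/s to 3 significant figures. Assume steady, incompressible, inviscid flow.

v₂ ≈ 7.90 m/s

Horizontal Bernoulli: P₁ + ½ρv₁² = P₂ + ½ρv₂², so v₂² = v₁² + 2(P₁ − P₂)/ρ.
v₂ = √(1.62² + 2·29900/1000) = √(2.62 + 59.8) = 7.90 m/s.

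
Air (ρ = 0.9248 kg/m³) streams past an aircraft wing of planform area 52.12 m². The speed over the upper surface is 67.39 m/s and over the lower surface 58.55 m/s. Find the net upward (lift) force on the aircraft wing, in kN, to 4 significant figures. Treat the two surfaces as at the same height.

From P + ½ρv² = const at equal height, P_low − P_up = ½ρ(v_up² − v_low²).
ΔP = ½·0.9248·(67.39² − 58.55²) = 514.8 Pa.
Lift = ΔP · A = 514.8 × 52.12 = 26830 N.

F = 26.83 kN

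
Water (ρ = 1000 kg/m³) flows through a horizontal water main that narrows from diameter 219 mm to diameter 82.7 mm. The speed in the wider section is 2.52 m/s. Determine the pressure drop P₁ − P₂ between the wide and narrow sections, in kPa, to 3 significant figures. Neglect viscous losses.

ΔP ≈ 153 kPa

The volume flow rate is constant, so v₂ = (A₁/A₂)v₁ = (377/53.7)·2.52 = 17.7 m/s.
The pipe is horizontal, so Bernoulli reduces to P₁ + ½ρv₁² = P₂ + ½ρv₂².
P₁ − P₂ = ½·1000·(17.7² − 2.52²) = ½·1000·306 = 153000 Pa.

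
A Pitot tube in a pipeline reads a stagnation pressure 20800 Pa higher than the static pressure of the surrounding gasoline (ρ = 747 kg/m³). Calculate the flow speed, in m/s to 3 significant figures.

v ≈ 7.46 m/s

The dynamic pressure equals the rise in static pressure at the stagnation point: ΔP = ½ρv².
v = √(2ΔP/ρ) = √(2·20800/747) = 7.46 m/s.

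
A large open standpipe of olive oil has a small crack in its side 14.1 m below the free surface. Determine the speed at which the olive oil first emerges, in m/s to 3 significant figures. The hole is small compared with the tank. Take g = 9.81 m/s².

16.6 m/s

With the surface at rest and both surface and jet at atmospheric pressure, Bernoulli gives ρg h = ½ρv², so v = √(2gh) = √(2·9.81·14.1) = 16.6 m/s.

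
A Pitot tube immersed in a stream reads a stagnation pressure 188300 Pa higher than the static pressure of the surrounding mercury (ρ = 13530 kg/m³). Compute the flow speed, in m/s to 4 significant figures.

The dynamic pressure equals the rise in static pressure at the stagnation point: ΔP = ½ρv².
v = √(2ΔP/ρ) = √(2·188300/13530) = 5.276 m/s.

5.276 m/s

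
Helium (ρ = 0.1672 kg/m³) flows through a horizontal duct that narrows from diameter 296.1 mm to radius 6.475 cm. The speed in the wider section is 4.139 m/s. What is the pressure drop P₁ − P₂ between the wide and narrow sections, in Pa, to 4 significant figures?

37.71 Pa

Continuity gives A₁v₁ = A₂v₂, so v₂ = (688.6 cm²)/(131.7 cm²) × 4.139 m/s = 21.64 m/s.
The pipe is horizontal, so Bernoulli reduces to P₁ + ½ρv₁² = P₂ + ½ρv₂².
P₁ − P₂ = ½·0.1672·(21.64² − 4.139²) = ½·0.1672·451.1 = 37.71 Pa.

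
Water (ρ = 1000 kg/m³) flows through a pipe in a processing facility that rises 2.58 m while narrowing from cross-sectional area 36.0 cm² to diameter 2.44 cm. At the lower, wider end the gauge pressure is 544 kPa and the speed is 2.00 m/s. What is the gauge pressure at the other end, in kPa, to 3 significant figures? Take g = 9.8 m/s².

P₂ ≈ 402 kPa

Mass conservation (A₁v₁ = A₂v₂) gives v₂ = 2.00 × 36.0/4.68 = 15.4 m/s.
Bernoulli: P₁ + ½ρv₁² + ρg h₁ = P₂ + ½ρv₂² + ρg h₂, so P₂ = P₁ + ½ρ(v₁² − v₂²) − ρg(h₂ − h₁).
P₂ = 544000 + ½·1000·(2.00² − 15.4²) − 1000·9.8·(+2.58) = 544000 + (-117000) − (25300) = 402000 Pa.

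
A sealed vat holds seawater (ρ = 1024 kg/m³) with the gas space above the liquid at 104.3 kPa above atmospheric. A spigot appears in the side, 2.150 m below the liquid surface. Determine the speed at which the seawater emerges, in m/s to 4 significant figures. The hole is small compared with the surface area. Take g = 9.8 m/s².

v = 15.68 m/s

Take point 1 at the surface (v₁ ≈ 0) and point 2 at the hole (at atmospheric pressure). Bernoulli: P₁ + ρg h = P_atm + ½ρv₂².
With P₁ − P_atm = 104300 Pa, v₂ = √(2gh + 2ΔP/ρ) = √(2·9.8·2.150 + 2·104300/1024) = 15.68 m/s.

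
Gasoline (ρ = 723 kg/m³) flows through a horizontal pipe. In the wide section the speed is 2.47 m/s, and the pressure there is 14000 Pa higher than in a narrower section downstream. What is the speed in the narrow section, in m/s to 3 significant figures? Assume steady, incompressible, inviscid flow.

v₂ ≈ 6.70 m/s

Horizontal Bernoulli: P₁ + ½ρv₁² = P₂ + ½ρv₂², so v₂² = v₁² + 2(P₁ − P₂)/ρ.
v₂ = √(2.47² + 2·14000/723) = √(6.10 + 38.7) = 6.70 m/s.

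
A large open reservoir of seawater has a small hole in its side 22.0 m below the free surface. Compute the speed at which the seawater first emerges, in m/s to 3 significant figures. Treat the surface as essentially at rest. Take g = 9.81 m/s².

Torricelli's result v = √(2gh) gives v = √(2·9.81·22.0) = 20.8 m/s.

v = 20.8 m/s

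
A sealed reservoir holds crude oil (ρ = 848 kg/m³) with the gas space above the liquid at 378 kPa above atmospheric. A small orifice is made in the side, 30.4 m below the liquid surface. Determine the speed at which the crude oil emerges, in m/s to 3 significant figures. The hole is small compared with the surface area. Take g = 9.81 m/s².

Take point 1 at the surface (v₁ ≈ 0) and point 2 at the hole (at atmospheric pressure). Bernoulli: P₁ + ρg h = P_atm + ½ρv₂².
With P₁ − P_atm = 378000 Pa, v₂ = √(2gh + 2ΔP/ρ) = √(2·9.81·30.4 + 2·378000/848) = 38.6 m/s.

v ≈ 38.6 m/s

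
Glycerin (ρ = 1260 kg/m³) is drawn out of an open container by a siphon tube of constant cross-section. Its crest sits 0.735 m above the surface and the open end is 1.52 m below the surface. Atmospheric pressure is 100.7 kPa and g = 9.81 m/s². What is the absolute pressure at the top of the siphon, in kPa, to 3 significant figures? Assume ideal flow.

From the surface to the outlet (both open to atmosphere, surface at rest): v = √(2g·h_out) = √(2·9.81·1.52) = 5.46 m/s.
Continuity keeps v the same throughout the tube; from surface to crest, P_atm + 0 = P_top + ½ρv² + ρg·h_top.
P_top = 100700 − ½·1260·5.46² − 1260·9.81·0.735 = 72800 Pa.

P_top ≈ 72.8 kPa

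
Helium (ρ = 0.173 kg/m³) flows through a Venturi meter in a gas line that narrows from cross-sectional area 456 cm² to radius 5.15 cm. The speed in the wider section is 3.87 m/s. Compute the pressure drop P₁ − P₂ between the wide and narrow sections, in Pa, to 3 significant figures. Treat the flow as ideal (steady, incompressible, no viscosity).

Mass conservation (A₁v₁ = A₂v₂) gives v₂ = 3.87 × 456/83.3 = 21.2 m/s.
The pipe is horizontal, so Bernoulli reduces to P₁ + ½ρv₁² = P₂ + ½ρv₂².
P₁ − P₂ = ½·0.173·(21.2² − 3.87²) = ½·0.173·434 = 37.5 Pa.

37.5 Pa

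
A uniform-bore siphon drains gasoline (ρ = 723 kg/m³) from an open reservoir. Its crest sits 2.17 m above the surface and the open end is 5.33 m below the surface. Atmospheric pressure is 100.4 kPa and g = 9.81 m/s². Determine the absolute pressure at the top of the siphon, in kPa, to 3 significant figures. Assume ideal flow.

P_top ≈ 47.2 kPa

The outlet speed comes from Torricelli: v = √(2g·5.33) = 10.2 m/s.
The bore is uniform, so the speed at the crest is the same v. Bernoulli surface→crest: P_atm = P_top + ½ρv² + ρg·h_top.
P_top = 100400 − ½·723·10.2² − 723·9.81·2.17 = 47200 Pa.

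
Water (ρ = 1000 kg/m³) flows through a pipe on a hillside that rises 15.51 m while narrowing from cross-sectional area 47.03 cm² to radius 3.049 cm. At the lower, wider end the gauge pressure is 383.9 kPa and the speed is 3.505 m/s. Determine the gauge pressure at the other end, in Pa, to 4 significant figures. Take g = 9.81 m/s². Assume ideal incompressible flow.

222000 Pa

Mass conservation (A₁v₁ = A₂v₂) gives v₂ = 3.505 × 47.03/29.21 = 5.644 m/s.
Energy conservation along the streamline gives P₂ = P₁ − ½ρ(v₂² − v₁²) − ρg(h₂ − h₁).
P₂ = 383900 + ½·1000·(3.505² − 5.644²) − 1000·9.81·(+15.51) = 383900 + (-9786) − (152200) = 222000 Pa.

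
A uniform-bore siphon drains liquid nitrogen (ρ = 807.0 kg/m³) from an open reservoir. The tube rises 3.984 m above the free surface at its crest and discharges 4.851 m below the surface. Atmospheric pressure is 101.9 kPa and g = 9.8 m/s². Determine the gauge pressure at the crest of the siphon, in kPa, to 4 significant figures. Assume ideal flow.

Bernoulli surface→outlet gives ½v² = g·h_out, so v = √(2·9.8·4.851) = 9.751 m/s.
Continuity keeps v the same throughout the tube; from surface to crest, P_atm + 0 = P_top + ½ρv² + ρg·h_top.
P_top = 101900 − ½·807.0·9.751² − 807.0·9.8·3.984 = 32030 Pa. So P_gauge = P_top − P_atm = -69870 Pa.

P_gauge = -69.87 kPa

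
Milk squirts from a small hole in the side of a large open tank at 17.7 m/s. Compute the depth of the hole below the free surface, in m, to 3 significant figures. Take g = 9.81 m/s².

h ≈ 16.0 m

For a small hole in a large open tank, ½v² = gh, giving h = v²/(2g).
h = 17.7²/(2·9.81) = 313/19.62 = 16.0 m.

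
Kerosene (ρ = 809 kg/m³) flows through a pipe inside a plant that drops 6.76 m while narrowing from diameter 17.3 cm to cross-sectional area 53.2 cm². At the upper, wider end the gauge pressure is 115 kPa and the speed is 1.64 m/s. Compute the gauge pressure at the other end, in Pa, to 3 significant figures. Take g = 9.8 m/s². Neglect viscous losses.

P₂ = 148000 Pa

The volume flow rate is constant, so v₂ = (A₁/A₂)v₁ = (235/53.2)·1.64 = 7.25 m/s.
Applying Bernoulli between the two ends and solving for P₂: P₂ = P₁ + ½ρ(v₁² − v₂²) − ρgΔh.
P₂ = 115000 + ½·809·(1.64² − 7.25²) − 809·9.8·(−6.76) = 115000 + (-20200) − (-53600) = 148000 Pa.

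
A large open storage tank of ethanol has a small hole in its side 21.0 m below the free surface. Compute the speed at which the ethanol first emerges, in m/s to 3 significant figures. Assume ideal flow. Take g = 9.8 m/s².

Bernoulli from surface to hole (P equal, v_surface ≈ 0): v = √(2gh) = √(2×9.8×21.0) = 20.3 m/s.

20.3 m/s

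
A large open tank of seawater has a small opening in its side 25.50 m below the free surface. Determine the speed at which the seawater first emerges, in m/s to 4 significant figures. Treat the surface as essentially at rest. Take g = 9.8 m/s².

The surface is effectively still and both ends are open, so ½v² = gh and v = √(2·9.8·25.50) = 22.36 m/s.

22.36 m/s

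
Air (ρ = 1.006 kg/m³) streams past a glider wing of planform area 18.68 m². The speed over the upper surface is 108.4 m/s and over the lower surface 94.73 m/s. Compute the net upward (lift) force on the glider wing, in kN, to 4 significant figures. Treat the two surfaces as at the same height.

26.09 kN

The faster flow above has the lower pressure; Bernoulli (same height) gives ΔP = ½ρ(v_up² − v_low²).
ΔP = ½·1.006·(108.4² − 94.73²) = 1397 Pa.
Lift = ΔP · A = 1397 × 18.68 = 26090 N.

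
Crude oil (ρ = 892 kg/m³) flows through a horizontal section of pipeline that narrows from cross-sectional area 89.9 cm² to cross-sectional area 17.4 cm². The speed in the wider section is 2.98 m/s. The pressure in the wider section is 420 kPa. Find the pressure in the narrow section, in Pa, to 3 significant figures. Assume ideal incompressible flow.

Mass conservation (A₁v₁ = A₂v₂) gives v₂ = 2.98 × 89.9/17.4 = 15.4 m/s.
The pipe is horizontal, so Bernoulli reduces to P₁ + ½ρv₁² = P₂ + ½ρv₂².
P₂ = P₁ − ½ρ(v₂² − v₁²) = 420000 − ½·892·(15.4² − 2.98²) = 420000 − 102000 = 318000 Pa.

P₂ ≈ 318000 Pa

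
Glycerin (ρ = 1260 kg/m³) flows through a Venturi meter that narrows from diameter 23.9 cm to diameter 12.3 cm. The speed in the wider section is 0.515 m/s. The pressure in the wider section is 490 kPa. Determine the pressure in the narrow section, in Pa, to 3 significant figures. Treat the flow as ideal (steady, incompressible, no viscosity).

488000 Pa

Mass conservation (A₁v₁ = A₂v₂) gives v₂ = 0.515 × 449/119 = 1.94 m/s.
With no height change, Bernoulli's equation is P₁ + ½ρv₁² = P₂ + ½ρv₂².
P₂ = P₁ − ½ρ(v₂² − v₁²) = 490000 − ½·1260·(1.94² − 0.515²) = 490000 − 2210 = 488000 Pa.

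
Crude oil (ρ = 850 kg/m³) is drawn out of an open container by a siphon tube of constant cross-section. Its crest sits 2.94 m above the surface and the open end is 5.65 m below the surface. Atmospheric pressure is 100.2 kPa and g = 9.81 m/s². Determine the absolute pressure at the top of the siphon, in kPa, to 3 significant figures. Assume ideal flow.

P_top = 28.6 kPa

Bernoulli surface→outlet gives ½v² = g·h_out, so v = √(2·9.81·5.65) = 10.5 m/s.
Continuity keeps v the same throughout the tube; from surface to crest, P_atm + 0 = P_top + ½ρv² + ρg·h_top.
P_top = 100200 − ½·850·10.5² − 850·9.81·2.94 = 28600 Pa.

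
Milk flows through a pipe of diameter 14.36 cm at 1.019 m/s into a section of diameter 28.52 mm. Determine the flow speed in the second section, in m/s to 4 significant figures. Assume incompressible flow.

v₂ ≈ 25.83 m/s

The volume flow rate is constant, so v₂ = (A₁/A₂)v₁ = (162.0/6.388)·1.019 = 25.83 m/s.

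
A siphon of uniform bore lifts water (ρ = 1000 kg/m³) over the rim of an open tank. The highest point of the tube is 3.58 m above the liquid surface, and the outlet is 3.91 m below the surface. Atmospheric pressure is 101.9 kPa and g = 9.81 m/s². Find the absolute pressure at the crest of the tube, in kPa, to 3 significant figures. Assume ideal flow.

Bernoulli surface→outlet gives ½v² = g·h_out, so v = √(2·9.81·3.91) = 8.76 m/s.
Continuity keeps v the same throughout the tube; from surface to crest, P_atm + 0 = P_top + ½ρv² + ρg·h_top.
P_top = 101900 − ½·1000·8.76² − 1000·9.81·3.58 = 28400 Pa.

P_top ≈ 28.4 kPa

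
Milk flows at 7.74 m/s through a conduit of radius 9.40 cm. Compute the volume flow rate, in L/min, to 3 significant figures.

Q ≈ 12900 L/min

Q = A·v = 0.0278 m² × 7.74 m/s = 0.215 m³/s.
Converting: 0.215 m³/s × 60000 = 12900 L/min.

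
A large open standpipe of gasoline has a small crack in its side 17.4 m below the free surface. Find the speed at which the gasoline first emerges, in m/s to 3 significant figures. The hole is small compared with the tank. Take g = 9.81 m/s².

Torricelli's result v = √(2gh) gives v = √(2·9.81·17.4) = 18.5 m/s.

18.5 m/s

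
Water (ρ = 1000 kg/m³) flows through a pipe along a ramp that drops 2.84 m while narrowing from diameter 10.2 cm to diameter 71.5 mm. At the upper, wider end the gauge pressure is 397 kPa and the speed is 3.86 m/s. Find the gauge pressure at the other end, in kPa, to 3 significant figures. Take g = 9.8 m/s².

401 kPa

Continuity gives A₁v₁ = A₂v₂, so v₂ = (81.7 cm²)/(40.2 cm²) × 3.86 m/s = 7.86 m/s.
Bernoulli: P₁ + ½ρv₁² + ρg h₁ = P₂ + ½ρv₂² + ρg h₂, so P₂ = P₁ + ½ρ(v₁² − v₂²) − ρg(h₂ − h₁).
P₂ = 397000 + ½·1000·(3.86² − 7.86²) − 1000·9.8·(−2.84) = 397000 + (-23400) − (-27800) = 401000 Pa.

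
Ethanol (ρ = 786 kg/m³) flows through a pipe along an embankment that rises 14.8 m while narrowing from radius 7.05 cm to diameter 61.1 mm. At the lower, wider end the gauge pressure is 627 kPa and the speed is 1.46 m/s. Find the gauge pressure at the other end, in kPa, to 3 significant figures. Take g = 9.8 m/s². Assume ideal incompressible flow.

P₂ = 490 kPa

By continuity, v₂ = v₁·A₁/A₂ = 1.46·(156/29.3) = 7.78 m/s.
Energy conservation along the streamline gives P₂ = P₁ − ½ρ(v₂² − v₁²) − ρg(h₂ − h₁).
P₂ = 627000 + ½·786·(1.46² − 7.78²) − 786·9.8·(+14.8) = 627000 + (-22900) − (114000) = 490000 Pa.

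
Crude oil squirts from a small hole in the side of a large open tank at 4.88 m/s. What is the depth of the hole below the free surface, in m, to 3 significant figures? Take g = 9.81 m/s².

Torricelli: v = √(2gh), so h = v²/(2g).
h = 4.88²/(2·9.81) = 23.8/19.62 = 1.21 m.

1.21 m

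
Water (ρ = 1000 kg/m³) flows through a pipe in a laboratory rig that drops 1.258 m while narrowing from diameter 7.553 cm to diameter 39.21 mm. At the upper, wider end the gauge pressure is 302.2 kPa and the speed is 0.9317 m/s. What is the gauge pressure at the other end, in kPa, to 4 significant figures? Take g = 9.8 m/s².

P₂ ≈ 309.0 kPa

The volume flow rate is constant, so v₂ = (A₁/A₂)v₁ = (44.81/12.07)·0.9317 = 3.457 m/s.
Applying Bernoulli between the two ends and solving for P₂: P₂ = P₁ + ½ρ(v₁² − v₂²) − ρgΔh.
P₂ = 302200 + ½·1000·(0.9317² − 3.457²) − 1000·9.8·(−1.258) = 302200 + (-5542) − (-12330) = 309000 Pa.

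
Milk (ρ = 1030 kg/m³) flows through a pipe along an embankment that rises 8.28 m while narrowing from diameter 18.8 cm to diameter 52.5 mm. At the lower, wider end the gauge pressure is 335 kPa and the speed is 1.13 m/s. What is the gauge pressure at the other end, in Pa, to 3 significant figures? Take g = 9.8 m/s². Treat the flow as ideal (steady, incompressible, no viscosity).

P₂ ≈ 144000 Pa

Mass conservation (A₁v₁ = A₂v₂) gives v₂ = 1.13 × 278/21.6 = 14.5 m/s.
Energy conservation along the streamline gives P₂ = P₁ − ½ρ(v₂² − v₁²) − ρg(h₂ − h₁).
P₂ = 335000 + ½·1030·(1.13² − 14.5²) − 1030·9.8·(+8.28) = 335000 + (-107000) − (83600) = 144000 Pa.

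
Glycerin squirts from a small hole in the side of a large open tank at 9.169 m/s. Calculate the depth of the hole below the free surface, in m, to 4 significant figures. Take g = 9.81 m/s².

Inverting v = √(2gh) gives h = v² / 2g.
h = 9.169²/(2·9.81) = 84.07/19.62 = 4.285 m.

h ≈ 4.285 m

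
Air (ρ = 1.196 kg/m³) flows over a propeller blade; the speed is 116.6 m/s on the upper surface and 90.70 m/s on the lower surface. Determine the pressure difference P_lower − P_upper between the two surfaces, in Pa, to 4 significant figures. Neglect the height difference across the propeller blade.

ΔP ≈ 3211 Pa

Bernoulli (same height): P_lower − P_upper = ½ρ(v_upper² − v_lower²).
ΔP = ½·1.196·(116.6² − 90.70²) = 3211 Pa.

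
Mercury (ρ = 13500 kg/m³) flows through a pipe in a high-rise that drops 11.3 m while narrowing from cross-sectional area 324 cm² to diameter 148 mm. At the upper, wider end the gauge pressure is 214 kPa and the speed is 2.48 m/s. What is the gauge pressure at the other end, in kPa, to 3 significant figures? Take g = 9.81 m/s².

Continuity gives A₁v₁ = A₂v₂, so v₂ = (324 cm²)/(172 cm²) × 2.48 m/s = 4.67 m/s.
Applying Bernoulli between the two ends and solving for P₂: P₂ = P₁ + ½ρ(v₁² − v₂²) − ρgΔh.
P₂ = 214000 + ½·13500·(2.48² − 4.67²) − 13500·9.81·(−11.3) = 214000 + (-106000) − (-1500000) = 1600000 Pa.

P₂ ≈ 1600 kPa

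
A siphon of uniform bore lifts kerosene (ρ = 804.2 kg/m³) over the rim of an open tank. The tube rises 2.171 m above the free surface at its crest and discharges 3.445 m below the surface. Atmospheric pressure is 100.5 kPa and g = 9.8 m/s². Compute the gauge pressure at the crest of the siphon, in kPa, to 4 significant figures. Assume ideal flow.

P_gauge ≈ -44.26 kPa

From the surface to the outlet (both open to atmosphere, surface at rest): v = √(2g·h_out) = √(2·9.8·3.445) = 8.217 m/s.
The bore is uniform, so the speed at the crest is the same v. Bernoulli surface→crest: P_atm = P_top + ½ρv² + ρg·h_top.
P_top = 100500 − ½·804.2·8.217² − 804.2·9.8·2.171 = 56240 Pa. So P_gauge = P_top − P_atm = -44260 Pa.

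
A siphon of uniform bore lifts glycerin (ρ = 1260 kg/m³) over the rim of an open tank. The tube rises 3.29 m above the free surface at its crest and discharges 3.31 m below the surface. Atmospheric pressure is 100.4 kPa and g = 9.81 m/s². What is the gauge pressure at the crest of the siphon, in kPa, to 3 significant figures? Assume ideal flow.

-81.6 kPa

The outlet speed comes from Torricelli: v = √(2g·3.31) = 8.06 m/s.
With constant cross-section the crest speed equals v; applying Bernoulli from the surface up to the crest, P_top = P_atm − ½ρv² − ρg·h_top.
P_top = 100400 − ½·1260·8.06² − 1260·9.81·3.29 = 18800 Pa. So P_gauge = P_top − P_atm = -81600 Pa.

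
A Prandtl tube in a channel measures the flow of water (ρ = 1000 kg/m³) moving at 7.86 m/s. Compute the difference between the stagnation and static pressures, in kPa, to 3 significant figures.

30.9 kPa

At the stagnation point the flow is brought to rest, so Bernoulli gives P_stag − P_static = ½ρv².
ΔP = ½·1000·7.86² = 30900 Pa.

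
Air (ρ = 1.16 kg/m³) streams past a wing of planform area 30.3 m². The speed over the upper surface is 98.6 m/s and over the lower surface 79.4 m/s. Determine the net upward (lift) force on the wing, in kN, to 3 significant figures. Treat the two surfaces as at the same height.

The faster flow above has the lower pressure; Bernoulli (same height) gives ΔP = ½ρ(v_up² − v_low²).
ΔP = ½·1.16·(98.6² − 79.4²) = 1980 Pa.
Lift = ΔP · A = 1980 × 30.3 = 60100 N.

60.1 kN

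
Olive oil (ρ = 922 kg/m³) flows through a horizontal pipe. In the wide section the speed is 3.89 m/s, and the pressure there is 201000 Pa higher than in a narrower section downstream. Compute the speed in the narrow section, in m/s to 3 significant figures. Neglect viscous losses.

Horizontal Bernoulli: P₁ + ½ρv₁² = P₂ + ½ρv₂², so v₂² = v₁² + 2(P₁ − P₂)/ρ.
v₂ = √(3.89² + 2·201000/922) = √(15.1 + 436) = 21.2 m/s.

v₂ ≈ 21.2 m/s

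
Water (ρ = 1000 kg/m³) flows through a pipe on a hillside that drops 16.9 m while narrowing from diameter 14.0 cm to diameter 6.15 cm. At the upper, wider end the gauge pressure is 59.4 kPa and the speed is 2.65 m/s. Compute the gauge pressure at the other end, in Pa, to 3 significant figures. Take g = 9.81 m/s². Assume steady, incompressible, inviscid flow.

Mass conservation (A₁v₁ = A₂v₂) gives v₂ = 2.65 × 154/29.7 = 13.7 m/s.
Bernoulli: P₁ + ½ρv₁² + ρg h₁ = P₂ + ½ρv₂² + ρg h₂, so P₂ = P₁ + ½ρ(v₁² − v₂²) − ρg(h₂ − h₁).
P₂ = 59400 + ½·1000·(2.65² − 13.7²) − 1000·9.81·(−16.9) = 59400 + (-90800) − (-166000) = 134000 Pa.

P₂ = 134000 Pa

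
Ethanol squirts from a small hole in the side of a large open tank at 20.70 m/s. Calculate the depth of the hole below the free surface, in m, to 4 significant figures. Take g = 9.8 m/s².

h ≈ 21.86 m

Inverting v = √(2gh) gives h = v² / 2g.
h = 20.70²/(2·9.8) = 428.5/19.60 = 21.86 m.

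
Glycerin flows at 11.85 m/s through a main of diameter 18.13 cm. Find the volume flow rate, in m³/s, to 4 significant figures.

Q ≈ 0.3059 m³/s

Q = A·v = 0.02582 m² × 11.85 m/s = 0.3059 m³/s.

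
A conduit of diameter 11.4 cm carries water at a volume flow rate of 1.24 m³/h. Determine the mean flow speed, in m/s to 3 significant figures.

Q = 1.24 m³/h = 0.000344 m³/s.
v = Q/A = 0.000344 / 0.0102 = 0.0337 m/s.

v ≈ 0.0337 m/s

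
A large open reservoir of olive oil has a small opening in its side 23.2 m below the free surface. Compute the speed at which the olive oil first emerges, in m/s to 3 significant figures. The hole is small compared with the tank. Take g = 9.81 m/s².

Bernoulli from surface to hole (P equal, v_surface ≈ 0): v = √(2gh) = √(2×9.81×23.2) = 21.3 m/s.

21.3 m/s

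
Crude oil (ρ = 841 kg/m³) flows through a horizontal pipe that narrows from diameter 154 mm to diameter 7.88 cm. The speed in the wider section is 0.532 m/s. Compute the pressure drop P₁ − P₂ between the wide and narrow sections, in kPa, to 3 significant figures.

ΔP ≈ 1.62 kPa

By continuity, v₂ = v₁·A₁/A₂ = 0.532·(186/48.8) = 2.03 m/s.
The pipe is horizontal, so Bernoulli reduces to P₁ + ½ρv₁² = P₂ + ½ρv₂².
P₁ − P₂ = ½·841·(2.03² − 0.532²) = ½·841·3.85 = 1620 Pa.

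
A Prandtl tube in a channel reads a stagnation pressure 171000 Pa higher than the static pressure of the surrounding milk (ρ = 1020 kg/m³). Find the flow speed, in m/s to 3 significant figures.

v = 18.3 m/s

The dynamic pressure equals the rise in static pressure at the stagnation point: ΔP = ½ρv².
v = √(2ΔP/ρ) = √(2·171000/1020) = 18.3 m/s.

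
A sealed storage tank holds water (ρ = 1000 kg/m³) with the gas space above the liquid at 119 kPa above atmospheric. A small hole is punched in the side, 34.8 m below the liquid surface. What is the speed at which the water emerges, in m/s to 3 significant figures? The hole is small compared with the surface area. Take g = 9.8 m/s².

v ≈ 30.3 m/s

Take point 1 at the surface (v₁ ≈ 0) and point 2 at the hole (at atmospheric pressure). Bernoulli: P₁ + ρg h = P_atm + ½ρv₂².
With P₁ − P_atm = 119000 Pa, v₂ = √(2gh + 2ΔP/ρ) = √(2·9.8·34.8 + 2·119000/1000) = 30.3 m/s.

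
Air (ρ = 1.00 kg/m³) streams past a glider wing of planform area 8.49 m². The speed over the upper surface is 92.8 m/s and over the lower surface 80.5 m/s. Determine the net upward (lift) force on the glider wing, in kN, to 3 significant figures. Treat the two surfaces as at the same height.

F ≈ 9.05 kN

The faster flow above has the lower pressure; Bernoulli (same height) gives ΔP = ½ρ(v_up² − v_low²).
ΔP = ½·1.00·(92.8² − 80.5²) = 1070 Pa.
Lift = ΔP · A = 1070 × 8.49 = 9050 N.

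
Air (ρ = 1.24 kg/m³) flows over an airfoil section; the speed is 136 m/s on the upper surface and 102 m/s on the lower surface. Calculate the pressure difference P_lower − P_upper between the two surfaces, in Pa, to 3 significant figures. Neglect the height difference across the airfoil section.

With negligible Δh, P + ½ρv² is constant, so P_low − P_up = ½ρ(v_up² − v_low²).
ΔP = ½·1.24·(136² − 102²) = 5020 Pa.

ΔP = 5020 Pa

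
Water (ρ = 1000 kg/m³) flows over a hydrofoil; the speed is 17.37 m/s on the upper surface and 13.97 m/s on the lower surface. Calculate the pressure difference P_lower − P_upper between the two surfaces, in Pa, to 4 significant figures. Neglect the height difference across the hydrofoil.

The pressure is lower where the speed is higher: ΔP = ½ρ(v_up² − v_low²).
ΔP = ½·1000·(17.37² − 13.97²) = 53280 Pa.

ΔP ≈ 53280 Pa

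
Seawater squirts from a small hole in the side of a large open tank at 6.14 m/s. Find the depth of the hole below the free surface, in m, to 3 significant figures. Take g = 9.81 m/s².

Inverting v = √(2gh) gives h = v² / 2g.
h = 6.14²/(2·9.81) = 37.7/19.62 = 1.92 m.

h ≈ 1.92 m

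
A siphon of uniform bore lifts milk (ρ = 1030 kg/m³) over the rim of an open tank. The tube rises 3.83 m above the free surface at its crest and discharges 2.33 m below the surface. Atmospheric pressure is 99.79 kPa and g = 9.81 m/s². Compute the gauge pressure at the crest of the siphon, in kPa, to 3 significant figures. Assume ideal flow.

P_gauge ≈ -62.2 kPa

From the surface to the outlet (both open to atmosphere, surface at rest): v = √(2g·h_out) = √(2·9.81·2.33) = 6.76 m/s.
The bore is uniform, so the speed at the crest is the same v. Bernoulli surface→crest: P_atm = P_top + ½ρv² + ρg·h_top.
P_top = 99790 − ½·1030·6.76² − 1030·9.81·3.83 = 37500 Pa. So P_gauge = P_top − P_atm = -62200 Pa.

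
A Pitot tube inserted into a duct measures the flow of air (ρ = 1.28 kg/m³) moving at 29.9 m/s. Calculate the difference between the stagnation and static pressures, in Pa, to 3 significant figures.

Bernoulli between the free stream and the stagnation point: ½ρv² = P_stag − P_static.
ΔP = ½·1.28·29.9² = 572 Pa.

572 Pa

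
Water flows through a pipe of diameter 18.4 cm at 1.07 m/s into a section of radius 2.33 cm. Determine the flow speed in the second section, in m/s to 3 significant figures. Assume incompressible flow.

Mass conservation (A₁v₁ = A₂v₂) gives v₂ = 1.07 × 266/17.1 = 16.7 m/s.

16.7 m/s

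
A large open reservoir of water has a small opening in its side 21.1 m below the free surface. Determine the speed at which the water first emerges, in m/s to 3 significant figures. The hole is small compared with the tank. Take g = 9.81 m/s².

v = 20.3 m/s

Torricelli's result v = √(2gh) gives v = √(2·9.81·21.1) = 20.3 m/s.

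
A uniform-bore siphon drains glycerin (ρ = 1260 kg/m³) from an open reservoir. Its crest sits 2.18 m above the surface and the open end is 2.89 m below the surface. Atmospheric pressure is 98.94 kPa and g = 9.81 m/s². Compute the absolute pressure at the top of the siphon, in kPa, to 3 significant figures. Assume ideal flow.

P_top = 36.3 kPa

From the surface to the outlet (both open to atmosphere, surface at rest): v = √(2g·h_out) = √(2·9.81·2.89) = 7.53 m/s.
The bore is uniform, so the speed at the crest is the same v. Bernoulli surface→crest: P_atm = P_top + ½ρv² + ρg·h_top.
P_top = 98940 − ½·1260·7.53² − 1260·9.81·2.18 = 36300 Pa.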